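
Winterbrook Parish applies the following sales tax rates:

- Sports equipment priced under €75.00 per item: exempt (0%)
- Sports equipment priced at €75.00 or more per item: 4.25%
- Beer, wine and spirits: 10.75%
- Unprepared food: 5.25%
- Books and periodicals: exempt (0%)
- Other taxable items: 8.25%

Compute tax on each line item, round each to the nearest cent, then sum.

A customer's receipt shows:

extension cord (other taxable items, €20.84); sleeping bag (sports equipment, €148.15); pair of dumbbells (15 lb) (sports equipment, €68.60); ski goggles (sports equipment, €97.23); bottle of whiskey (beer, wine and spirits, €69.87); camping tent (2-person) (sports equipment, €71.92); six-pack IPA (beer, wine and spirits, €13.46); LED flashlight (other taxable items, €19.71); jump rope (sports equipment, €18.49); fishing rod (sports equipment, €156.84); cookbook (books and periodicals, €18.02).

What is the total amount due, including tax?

€732.54

Extension cord €20.84: other taxable items → 8.25% → €1.72
Sleeping bag €148.15: sports equipment, €75.00 or more → 4.25% → €6.30
Pair of dumbbells (15 lb) €68.60: sports equipment, under €75.00 → 0% → €0.00
Ski goggles €97.23: sports equipment, €75.00 or more → 4.25% → €4.13
Bottle of whiskey €69.87: beer, wine and spirits → 10.75% → €7.51
Camping tent (2-person) €71.92: sports equipment, under €75.00 → 0% → €0.00
Six-pack IPA €13.46: beer, wine and spirits → 10.75% → €1.45
LED flashlight €19.71: other taxable items → 8.25% → €1.63
Jump rope €18.49: sports equipment, under €75.00 → 0% → €0.00
Fishing rod €156.84: sports equipment, €75.00 or more → 4.25% → €6.67
Cookbook €18.02: books and periodicals → 0% → €0.00
Subtotal = €703.13; tax = €29.41; total due = €732.54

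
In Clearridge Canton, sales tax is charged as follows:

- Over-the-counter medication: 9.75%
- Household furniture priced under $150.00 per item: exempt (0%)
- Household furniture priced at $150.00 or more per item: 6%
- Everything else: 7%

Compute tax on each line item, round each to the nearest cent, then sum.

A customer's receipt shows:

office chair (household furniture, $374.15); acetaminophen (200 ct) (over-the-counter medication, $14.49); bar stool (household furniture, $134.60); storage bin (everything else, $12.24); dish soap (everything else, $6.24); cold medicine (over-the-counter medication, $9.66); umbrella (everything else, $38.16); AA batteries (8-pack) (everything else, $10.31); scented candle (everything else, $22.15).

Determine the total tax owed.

Office chair $374.15: household furniture, $150.00 or more → 6% → $22.45
Acetaminophen (200 ct) $14.49: over-the-counter medication → 9.75% → $1.41
Bar stool $134.60: household furniture, under $150.00 → 0% → $0.00
Storage bin $12.24: everything else → 7% → $0.86
Dish soap $6.24: everything else → 7% → $0.44
Cold medicine $9.66: over-the-counter medication → 9.75% → $0.94
Umbrella $38.16: everything else → 7% → $2.67
AA batteries (8-pack) $10.31: everything else → 7% → $0.72
Scented candle $22.15: everything else → 7% → $1.55
Total tax = $22.45 + $1.41 + $0.86 + $0.44 + $0.94 + $2.67 + $0.72 + $1.55 = $31.04

$31.04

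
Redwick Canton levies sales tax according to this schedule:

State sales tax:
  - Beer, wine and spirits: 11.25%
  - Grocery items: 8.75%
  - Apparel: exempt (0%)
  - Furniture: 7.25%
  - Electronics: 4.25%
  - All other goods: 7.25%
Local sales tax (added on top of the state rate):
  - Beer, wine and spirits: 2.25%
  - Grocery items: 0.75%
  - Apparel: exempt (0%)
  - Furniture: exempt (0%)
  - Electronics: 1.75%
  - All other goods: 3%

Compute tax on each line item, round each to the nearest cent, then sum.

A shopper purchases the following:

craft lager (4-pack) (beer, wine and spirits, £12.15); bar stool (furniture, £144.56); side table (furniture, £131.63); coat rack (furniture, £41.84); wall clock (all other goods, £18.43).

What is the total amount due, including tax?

£375.19

Craft lager (4-pack) £12.15: beer, wine and spirits → 11.25% + 2.25% local = 13.5% → £1.64
Bar stool £144.56: furniture → 7.25% + 0% local = 7.25% → £10.48
Side table £131.63: furniture → 7.25% + 0% local = 7.25% → £9.54
Coat rack £41.84: furniture → 7.25% + 0% local = 7.25% → £3.03
Wall clock £18.43: all other goods → 7.25% + 3% local = 10.25% → £1.89
Subtotal = £348.61; tax = £26.58; total due = £375.19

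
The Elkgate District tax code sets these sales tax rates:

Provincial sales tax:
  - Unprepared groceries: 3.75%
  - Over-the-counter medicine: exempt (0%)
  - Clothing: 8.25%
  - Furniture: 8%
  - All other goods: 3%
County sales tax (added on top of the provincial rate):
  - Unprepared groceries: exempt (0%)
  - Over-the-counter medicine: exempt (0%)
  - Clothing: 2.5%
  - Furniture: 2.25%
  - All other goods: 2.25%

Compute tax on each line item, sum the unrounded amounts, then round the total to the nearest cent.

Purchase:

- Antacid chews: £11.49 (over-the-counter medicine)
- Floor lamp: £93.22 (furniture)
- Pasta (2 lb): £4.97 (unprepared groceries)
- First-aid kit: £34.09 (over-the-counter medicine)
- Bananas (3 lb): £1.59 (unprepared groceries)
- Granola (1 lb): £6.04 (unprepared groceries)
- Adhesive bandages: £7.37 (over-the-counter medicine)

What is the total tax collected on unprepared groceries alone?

Pasta (2 lb) £4.97: unprepared groceries → 3.75% + 0% county = 3.75% → £0.186375
Bananas (3 lb) £1.59: unprepared groceries → 3.75% + 0% county = 3.75% → £0.059625
Granola (1 lb) £6.04: unprepared groceries → 3.75% + 0% county = 3.75% → £0.2265
Tax on unprepared groceries: unrounded sum = £0.4725 → £0.47

£0.47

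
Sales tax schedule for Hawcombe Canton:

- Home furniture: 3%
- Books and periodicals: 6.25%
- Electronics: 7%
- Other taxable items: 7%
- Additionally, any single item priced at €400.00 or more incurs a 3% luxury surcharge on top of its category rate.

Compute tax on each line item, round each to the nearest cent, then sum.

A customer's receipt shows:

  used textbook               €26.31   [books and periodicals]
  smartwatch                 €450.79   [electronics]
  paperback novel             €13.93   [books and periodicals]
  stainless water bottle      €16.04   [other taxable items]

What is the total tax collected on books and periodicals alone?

€2.51

Used textbook €26.31: books and periodicals → 6.25% → €1.64
Paperback novel €13.93: books and periodicals → 6.25% → €0.87
Tax on books and periodicals = €1.64 + €0.87 = €2.51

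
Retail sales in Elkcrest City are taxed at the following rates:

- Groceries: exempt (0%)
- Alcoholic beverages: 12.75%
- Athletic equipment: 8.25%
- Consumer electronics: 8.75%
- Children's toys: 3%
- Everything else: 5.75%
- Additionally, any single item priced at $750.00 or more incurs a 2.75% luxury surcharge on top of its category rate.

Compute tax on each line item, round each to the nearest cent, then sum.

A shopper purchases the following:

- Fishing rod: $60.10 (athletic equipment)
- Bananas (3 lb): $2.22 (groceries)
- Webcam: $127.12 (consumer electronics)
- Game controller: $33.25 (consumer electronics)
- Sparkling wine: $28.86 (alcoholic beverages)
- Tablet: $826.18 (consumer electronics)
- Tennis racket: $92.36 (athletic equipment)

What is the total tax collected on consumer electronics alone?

$109.04

Webcam $127.12: consumer electronics → 8.75% → $11.12
Game controller $33.25: consumer electronics → 8.75% → $2.91
Tablet $826.18: consumer electronics → 8.75% + 2.75% surcharge = 11.5% → $95.01
Tax on consumer electronics = $11.12 + $2.91 + $95.01 = $109.04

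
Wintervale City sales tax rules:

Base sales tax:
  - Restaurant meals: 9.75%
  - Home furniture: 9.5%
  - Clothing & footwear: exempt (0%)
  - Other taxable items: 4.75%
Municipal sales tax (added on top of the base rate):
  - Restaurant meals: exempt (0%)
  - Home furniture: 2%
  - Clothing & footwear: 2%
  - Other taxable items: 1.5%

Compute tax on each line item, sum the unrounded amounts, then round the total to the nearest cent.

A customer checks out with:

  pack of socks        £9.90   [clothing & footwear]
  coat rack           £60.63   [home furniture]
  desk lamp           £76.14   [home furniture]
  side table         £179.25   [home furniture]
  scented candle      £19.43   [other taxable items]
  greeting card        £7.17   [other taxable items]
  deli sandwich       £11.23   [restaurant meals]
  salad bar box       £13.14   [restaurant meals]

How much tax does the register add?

£40.58

Pack of socks £9.90: clothing & footwear → 0% + 2% municipal = 2% → £0.198
Coat rack £60.63: home furniture → 9.5% + 2% municipal = 11.5% → £6.97245
Desk lamp £76.14: home furniture → 9.5% + 2% municipal = 11.5% → £8.7561
Side table £179.25: home furniture → 9.5% + 2% municipal = 11.5% → £20.61375
Scented candle £19.43: other taxable items → 4.75% + 1.5% municipal = 6.25% → £1.214375
Greeting card £7.17: other taxable items → 4.75% + 1.5% municipal = 6.25% → £0.448125
Deli sandwich £11.23: restaurant meals → 9.75% + 0% municipal = 9.75% → £1.094925
Salad bar box £13.14: restaurant meals → 9.75% + 0% municipal = 9.75% → £1.28115
Unrounded tax sum = £40.578875 → £40.58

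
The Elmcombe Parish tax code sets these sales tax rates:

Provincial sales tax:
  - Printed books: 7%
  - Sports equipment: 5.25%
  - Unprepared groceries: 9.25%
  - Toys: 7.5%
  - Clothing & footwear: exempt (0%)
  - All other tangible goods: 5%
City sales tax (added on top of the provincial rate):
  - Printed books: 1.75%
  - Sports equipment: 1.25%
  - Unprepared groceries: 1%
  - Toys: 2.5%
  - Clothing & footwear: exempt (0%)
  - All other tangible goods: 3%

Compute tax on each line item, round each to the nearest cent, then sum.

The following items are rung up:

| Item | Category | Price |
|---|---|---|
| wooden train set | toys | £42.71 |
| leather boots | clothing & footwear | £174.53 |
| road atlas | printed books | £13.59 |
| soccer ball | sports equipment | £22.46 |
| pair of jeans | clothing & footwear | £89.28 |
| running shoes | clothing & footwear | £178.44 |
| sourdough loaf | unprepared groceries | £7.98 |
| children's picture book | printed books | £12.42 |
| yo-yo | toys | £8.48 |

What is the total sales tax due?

£9.68

Wooden train set £42.71: toys → 7.5% + 2.5% city = 10% → £4.27
Leather boots £174.53: clothing & footwear → 0% + 0% city = 0% → £0.00
Road atlas £13.59: printed books → 7% + 1.75% city = 8.75% → £1.19
Soccer ball £22.46: sports equipment → 5.25% + 1.25% city = 6.5% → £1.46
Pair of jeans £89.28: clothing & footwear → 0% + 0% city = 0% → £0.00
Running shoes £178.44: clothing & footwear → 0% + 0% city = 0% → £0.00
Sourdough loaf £7.98: unprepared groceries → 9.25% + 1% city = 10.25% → £0.82
Children's picture book £12.42: printed books → 7% + 1.75% city = 8.75% → £1.09
Yo-yo £8.48: toys → 7.5% + 2.5% city = 10% → £0.85
Total tax = £4.27 + £1.19 + £1.46 + £0.82 + £1.09 + £0.85 = £9.68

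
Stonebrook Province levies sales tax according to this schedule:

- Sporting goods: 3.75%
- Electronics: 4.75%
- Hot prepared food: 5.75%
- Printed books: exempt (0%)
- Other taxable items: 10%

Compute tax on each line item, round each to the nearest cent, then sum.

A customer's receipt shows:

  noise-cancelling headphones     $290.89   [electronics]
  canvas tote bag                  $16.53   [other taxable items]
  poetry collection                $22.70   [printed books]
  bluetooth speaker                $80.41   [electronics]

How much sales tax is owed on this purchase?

Noise-cancelling headphones $290.89: electronics → 4.75% → $13.82
Canvas tote bag $16.53: other taxable items → 10% → $1.65
Poetry collection $22.70: printed books → 0% → $0.00
Bluetooth speaker $80.41: electronics → 4.75% → $3.82
Total tax = $13.82 + $1.65 + $3.82 = $19.29

$19.29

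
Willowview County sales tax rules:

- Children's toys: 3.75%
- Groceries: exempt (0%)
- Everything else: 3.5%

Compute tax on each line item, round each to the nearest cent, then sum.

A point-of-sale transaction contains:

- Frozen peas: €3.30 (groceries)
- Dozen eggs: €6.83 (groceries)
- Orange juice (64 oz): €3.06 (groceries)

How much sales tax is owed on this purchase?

Frozen peas €3.30: groceries → 0% → €0.00
Dozen eggs €6.83: groceries → 0% → €0.00
Orange juice (64 oz) €3.06: groceries → 0% → €0.00
Total tax = €0.00

€0.00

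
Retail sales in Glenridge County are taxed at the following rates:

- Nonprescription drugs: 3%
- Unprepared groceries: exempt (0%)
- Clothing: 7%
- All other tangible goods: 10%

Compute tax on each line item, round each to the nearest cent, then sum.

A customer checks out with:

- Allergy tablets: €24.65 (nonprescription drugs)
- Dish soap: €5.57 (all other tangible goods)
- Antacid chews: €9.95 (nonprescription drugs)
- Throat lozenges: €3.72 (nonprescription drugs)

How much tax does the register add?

Allergy tablets €24.65: nonprescription drugs → 3% → €0.74
Dish soap €5.57: all other tangible goods → 10% → €0.56
Antacid chews €9.95: nonprescription drugs → 3% → €0.30
Throat lozenges €3.72: nonprescription drugs → 3% → €0.11
Total tax = €0.74 + €0.56 + €0.30 + €0.11 = €1.71

€1.71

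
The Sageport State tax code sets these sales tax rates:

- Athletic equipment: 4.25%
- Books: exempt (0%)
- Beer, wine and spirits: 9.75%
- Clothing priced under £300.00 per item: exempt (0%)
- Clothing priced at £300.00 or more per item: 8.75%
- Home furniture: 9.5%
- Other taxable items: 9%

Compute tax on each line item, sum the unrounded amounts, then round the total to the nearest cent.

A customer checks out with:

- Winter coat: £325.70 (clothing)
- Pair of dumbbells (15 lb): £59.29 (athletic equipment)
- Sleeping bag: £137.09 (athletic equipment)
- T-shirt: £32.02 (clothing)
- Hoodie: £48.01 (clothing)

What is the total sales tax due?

Winter coat £325.70: clothing, £300.00 or more → 8.75% → £28.49875
Pair of dumbbells (15 lb) £59.29: athletic equipment → 4.25% → £2.519825
Sleeping bag £137.09: athletic equipment → 4.25% → £5.826325
T-shirt £32.02: clothing, under £300.00 → 0% → £0.00
Hoodie £48.01: clothing, under £300.00 → 0% → £0.00
Unrounded tax sum = £36.8449 → £36.84

£36.84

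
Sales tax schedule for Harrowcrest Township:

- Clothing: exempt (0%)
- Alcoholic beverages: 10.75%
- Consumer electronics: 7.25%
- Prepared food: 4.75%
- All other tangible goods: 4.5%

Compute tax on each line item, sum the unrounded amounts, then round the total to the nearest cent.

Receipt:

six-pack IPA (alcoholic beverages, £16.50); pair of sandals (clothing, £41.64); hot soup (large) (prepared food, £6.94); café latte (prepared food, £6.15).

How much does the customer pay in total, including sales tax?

Six-pack IPA £16.50: alcoholic beverages → 10.75% → £1.77375
Pair of sandals £41.64: clothing → 0% → £0.00
Hot soup (large) £6.94: prepared food → 4.75% → £0.32965
Café latte £6.15: prepared food → 4.75% → £0.292125
Subtotal = £71.23; unrounded tax = £2.395525 → £2.40; total due = £73.63

£73.63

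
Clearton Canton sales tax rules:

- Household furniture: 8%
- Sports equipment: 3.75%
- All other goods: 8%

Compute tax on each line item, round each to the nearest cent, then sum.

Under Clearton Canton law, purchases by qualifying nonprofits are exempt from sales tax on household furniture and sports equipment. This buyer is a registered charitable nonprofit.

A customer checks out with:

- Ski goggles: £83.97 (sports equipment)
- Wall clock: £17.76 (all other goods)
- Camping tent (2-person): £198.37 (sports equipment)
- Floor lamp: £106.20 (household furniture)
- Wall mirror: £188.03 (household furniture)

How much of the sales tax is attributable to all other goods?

£1.42

Wall clock £17.76: all other goods → 8% → £1.42
Tax on all other goods = £1.42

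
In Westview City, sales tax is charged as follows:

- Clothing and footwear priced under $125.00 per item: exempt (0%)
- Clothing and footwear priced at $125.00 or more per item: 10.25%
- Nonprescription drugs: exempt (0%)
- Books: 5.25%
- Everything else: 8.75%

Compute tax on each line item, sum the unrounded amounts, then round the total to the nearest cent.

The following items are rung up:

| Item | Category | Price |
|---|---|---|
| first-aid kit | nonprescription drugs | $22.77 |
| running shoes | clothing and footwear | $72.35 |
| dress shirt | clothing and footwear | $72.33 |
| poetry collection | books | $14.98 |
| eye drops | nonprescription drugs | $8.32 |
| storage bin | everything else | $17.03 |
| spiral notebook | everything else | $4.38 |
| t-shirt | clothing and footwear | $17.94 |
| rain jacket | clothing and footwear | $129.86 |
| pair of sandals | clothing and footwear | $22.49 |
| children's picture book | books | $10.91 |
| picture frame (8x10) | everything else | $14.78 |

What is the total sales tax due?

$17.84

First-aid kit $22.77: nonprescription drugs → 0% → $0.00
Running shoes $72.35: clothing and footwear, under $125.00 → 0% → $0.00
Dress shirt $72.33: clothing and footwear, under $125.00 → 0% → $0.00
Poetry collection $14.98: books → 5.25% → $0.78645
Eye drops $8.32: nonprescription drugs → 0% → $0.00
Storage bin $17.03: everything else → 8.75% → $1.490125
Spiral notebook $4.38: everything else → 8.75% → $0.38325
T-shirt $17.94: clothing and footwear, under $125.00 → 0% → $0.00
Rain jacket $129.86: clothing and footwear, $125.00 or more → 10.25% → $13.31065
Pair of sandals $22.49: clothing and footwear, under $125.00 → 0% → $0.00
Children's picture book $10.91: books → 5.25% → $0.572775
Picture frame (8x10) $14.78: everything else → 8.75% → $1.29325
Unrounded tax sum = $17.8365 → $17.84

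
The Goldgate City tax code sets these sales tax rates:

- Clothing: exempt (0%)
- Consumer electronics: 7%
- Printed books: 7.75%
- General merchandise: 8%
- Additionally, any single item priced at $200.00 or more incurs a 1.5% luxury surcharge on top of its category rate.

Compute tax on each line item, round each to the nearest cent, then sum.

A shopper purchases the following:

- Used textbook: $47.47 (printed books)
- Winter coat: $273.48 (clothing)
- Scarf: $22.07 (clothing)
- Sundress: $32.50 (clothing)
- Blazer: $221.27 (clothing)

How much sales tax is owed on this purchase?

$11.10

Used textbook $47.47: printed books → 7.75% → $3.68
Winter coat $273.48: clothing → 0% + 1.5% surcharge = 1.5% → $4.10
Scarf $22.07: clothing → 0% → $0.00
Sundress $32.50: clothing → 0% → $0.00
Blazer $221.27: clothing → 0% + 1.5% surcharge = 1.5% → $3.32
Total tax = $3.68 + $4.10 + $3.32 = $11.10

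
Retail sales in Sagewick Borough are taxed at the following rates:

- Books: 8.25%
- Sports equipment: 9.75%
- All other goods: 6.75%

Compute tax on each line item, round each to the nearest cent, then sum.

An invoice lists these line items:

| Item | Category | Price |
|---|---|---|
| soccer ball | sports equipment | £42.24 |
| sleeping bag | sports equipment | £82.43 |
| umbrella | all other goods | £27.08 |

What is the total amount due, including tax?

Soccer ball £42.24: sports equipment → 9.75% → £4.12
Sleeping bag £82.43: sports equipment → 9.75% → £8.04
Umbrella £27.08: all other goods → 6.75% → £1.83
Subtotal = £151.75; tax = £13.99; total due = £165.74

£165.74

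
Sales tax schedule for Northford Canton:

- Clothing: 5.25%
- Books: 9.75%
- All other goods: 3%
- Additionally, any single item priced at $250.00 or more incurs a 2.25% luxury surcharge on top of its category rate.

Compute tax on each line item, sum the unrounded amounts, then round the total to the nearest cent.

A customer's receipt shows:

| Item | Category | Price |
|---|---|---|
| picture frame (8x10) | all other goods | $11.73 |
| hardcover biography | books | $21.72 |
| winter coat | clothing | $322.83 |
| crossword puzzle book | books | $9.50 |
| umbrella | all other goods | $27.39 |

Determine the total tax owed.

$28.43

Picture frame (8x10) $11.73: all other goods → 3% → $0.3519
Hardcover biography $21.72: books → 9.75% → $2.1177
Winter coat $322.83: clothing → 5.25% + 2.25% surcharge = 7.5% → $24.21225
Crossword puzzle book $9.50: books → 9.75% → $0.92625
Umbrella $27.39: all other goods → 3% → $0.8217
Unrounded tax sum = $28.4298 → $28.43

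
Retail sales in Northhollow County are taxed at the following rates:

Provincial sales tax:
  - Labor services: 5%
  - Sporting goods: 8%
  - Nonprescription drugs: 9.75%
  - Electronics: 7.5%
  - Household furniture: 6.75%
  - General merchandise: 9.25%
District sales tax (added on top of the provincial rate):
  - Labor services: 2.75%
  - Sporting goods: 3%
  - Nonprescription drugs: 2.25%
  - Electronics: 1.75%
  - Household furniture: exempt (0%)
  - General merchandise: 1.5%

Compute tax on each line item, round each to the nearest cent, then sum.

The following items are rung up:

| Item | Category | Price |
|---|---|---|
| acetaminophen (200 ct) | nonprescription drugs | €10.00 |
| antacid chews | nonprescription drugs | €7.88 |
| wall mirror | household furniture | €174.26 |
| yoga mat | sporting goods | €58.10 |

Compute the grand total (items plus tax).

€270.54

Acetaminophen (200 ct) €10.00: nonprescription drugs → 9.75% + 2.25% district = 12% → €1.20
Antacid chews €7.88: nonprescription drugs → 9.75% + 2.25% district = 12% → €0.95
Wall mirror €174.26: household furniture → 6.75% + 0% district = 6.75% → €11.76
Yoga mat €58.10: sporting goods → 8% + 3% district = 11% → €6.39
Subtotal = €250.24; tax = €20.30; total due = €270.54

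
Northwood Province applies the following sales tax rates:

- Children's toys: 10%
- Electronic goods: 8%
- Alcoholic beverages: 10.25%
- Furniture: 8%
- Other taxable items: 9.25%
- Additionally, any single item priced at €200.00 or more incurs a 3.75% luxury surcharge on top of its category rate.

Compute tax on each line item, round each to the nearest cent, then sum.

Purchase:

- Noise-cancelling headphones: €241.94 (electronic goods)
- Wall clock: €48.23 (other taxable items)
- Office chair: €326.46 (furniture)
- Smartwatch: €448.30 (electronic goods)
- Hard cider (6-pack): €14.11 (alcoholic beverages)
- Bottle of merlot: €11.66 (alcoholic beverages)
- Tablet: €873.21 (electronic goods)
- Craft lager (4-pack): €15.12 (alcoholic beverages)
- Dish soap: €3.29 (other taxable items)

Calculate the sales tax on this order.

Noise-cancelling headphones €241.94: electronic goods → 8% + 3.75% surcharge = 11.75% → €28.43
Wall clock €48.23: other taxable items → 9.25% → €4.46
Office chair €326.46: furniture → 8% + 3.75% surcharge = 11.75% → €38.36
Smartwatch €448.30: electronic goods → 8% + 3.75% surcharge = 11.75% → €52.68
Hard cider (6-pack) €14.11: alcoholic beverages → 10.25% → €1.45
Bottle of merlot €11.66: alcoholic beverages → 10.25% → €1.20
Tablet €873.21: electronic goods → 8% + 3.75% surcharge = 11.75% → €102.60
Craft lager (4-pack) €15.12: alcoholic beverages → 10.25% → €1.55
Dish soap €3.29: other taxable items → 9.25% → €0.30
Total tax = €28.43 + €4.46 + €38.36 + €52.68 + €1.45 + €1.20 + €102.60 + €1.55 + €0.30 = €231.03

€231.03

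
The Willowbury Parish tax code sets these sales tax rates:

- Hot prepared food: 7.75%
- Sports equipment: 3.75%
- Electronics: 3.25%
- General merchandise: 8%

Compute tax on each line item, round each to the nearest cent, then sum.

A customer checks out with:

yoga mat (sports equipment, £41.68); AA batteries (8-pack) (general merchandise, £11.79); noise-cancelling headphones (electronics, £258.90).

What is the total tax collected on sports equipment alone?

Yoga mat £41.68: sports equipment → 3.75% → £1.56
Tax on sports equipment = £1.56

£1.56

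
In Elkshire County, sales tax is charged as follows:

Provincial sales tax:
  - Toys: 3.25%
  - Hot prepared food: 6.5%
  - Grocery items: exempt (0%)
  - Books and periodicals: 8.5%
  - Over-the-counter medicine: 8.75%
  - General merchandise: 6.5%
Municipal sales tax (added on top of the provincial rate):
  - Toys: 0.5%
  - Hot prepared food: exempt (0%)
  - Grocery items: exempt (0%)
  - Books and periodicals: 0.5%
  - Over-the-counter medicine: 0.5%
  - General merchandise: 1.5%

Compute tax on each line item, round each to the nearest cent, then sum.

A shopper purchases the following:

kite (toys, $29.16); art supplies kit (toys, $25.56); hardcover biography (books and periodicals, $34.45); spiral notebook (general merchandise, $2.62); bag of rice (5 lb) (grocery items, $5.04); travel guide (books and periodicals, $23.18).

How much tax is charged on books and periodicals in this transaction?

$5.19

Hardcover biography $34.45: books and periodicals → 8.5% + 0.5% municipal = 9% → $3.10
Travel guide $23.18: books and periodicals → 8.5% + 0.5% municipal = 9% → $2.09
Tax on books and periodicals = $3.10 + $2.09 = $5.19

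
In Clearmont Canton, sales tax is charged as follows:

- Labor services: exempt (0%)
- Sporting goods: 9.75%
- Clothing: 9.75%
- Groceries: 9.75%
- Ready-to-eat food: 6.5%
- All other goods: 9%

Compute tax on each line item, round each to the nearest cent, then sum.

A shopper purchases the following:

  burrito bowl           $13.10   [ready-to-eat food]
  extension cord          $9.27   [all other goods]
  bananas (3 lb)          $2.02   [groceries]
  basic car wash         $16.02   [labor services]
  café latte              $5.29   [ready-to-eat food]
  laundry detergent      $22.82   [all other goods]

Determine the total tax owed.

$4.27

Burrito bowl $13.10: ready-to-eat food → 6.5% → $0.85
Extension cord $9.27: all other goods → 9% → $0.83
Bananas (3 lb) $2.02: groceries → 9.75% → $0.20
Basic car wash $16.02: labor services → 0% → $0.00
Café latte $5.29: ready-to-eat food → 6.5% → $0.34
Laundry detergent $22.82: all other goods → 9% → $2.05
Total tax = $0.85 + $0.83 + $0.20 + $0.34 + $2.05 = $4.27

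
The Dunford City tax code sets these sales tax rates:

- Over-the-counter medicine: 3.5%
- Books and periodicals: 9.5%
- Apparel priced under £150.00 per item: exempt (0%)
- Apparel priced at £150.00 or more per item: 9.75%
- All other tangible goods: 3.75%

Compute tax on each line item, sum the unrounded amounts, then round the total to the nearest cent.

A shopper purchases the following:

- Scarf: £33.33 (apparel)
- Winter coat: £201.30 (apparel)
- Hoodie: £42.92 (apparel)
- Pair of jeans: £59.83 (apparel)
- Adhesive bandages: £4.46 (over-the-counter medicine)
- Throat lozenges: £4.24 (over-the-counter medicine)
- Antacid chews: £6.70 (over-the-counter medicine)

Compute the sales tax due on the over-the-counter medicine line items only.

£0.54

Adhesive bandages £4.46: over-the-counter medicine → 3.5% → £0.1561
Throat lozenges £4.24: over-the-counter medicine → 3.5% → £0.1484
Antacid chews £6.70: over-the-counter medicine → 3.5% → £0.2345
Tax on over-the-counter medicine: unrounded sum = £0.539 → £0.54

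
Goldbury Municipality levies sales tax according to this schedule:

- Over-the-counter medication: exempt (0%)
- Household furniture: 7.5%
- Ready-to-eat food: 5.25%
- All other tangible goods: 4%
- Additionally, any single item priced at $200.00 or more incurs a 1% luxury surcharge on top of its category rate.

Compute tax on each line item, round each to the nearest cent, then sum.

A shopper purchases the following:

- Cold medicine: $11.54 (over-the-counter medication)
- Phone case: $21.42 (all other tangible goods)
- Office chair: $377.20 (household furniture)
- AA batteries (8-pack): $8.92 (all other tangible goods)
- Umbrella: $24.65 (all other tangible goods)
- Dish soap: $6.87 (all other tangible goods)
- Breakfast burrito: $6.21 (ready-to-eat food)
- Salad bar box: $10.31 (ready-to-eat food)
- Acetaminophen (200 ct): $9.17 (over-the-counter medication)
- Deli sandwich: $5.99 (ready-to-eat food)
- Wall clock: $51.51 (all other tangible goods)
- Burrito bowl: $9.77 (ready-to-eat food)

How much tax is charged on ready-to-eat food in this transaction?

$1.69

Breakfast burrito $6.21: ready-to-eat food → 5.25% → $0.33
Salad bar box $10.31: ready-to-eat food → 5.25% → $0.54
Deli sandwich $5.99: ready-to-eat food → 5.25% → $0.31
Burrito bowl $9.77: ready-to-eat food → 5.25% → $0.51
Tax on ready-to-eat food = $0.33 + $0.54 + $0.31 + $0.51 = $1.69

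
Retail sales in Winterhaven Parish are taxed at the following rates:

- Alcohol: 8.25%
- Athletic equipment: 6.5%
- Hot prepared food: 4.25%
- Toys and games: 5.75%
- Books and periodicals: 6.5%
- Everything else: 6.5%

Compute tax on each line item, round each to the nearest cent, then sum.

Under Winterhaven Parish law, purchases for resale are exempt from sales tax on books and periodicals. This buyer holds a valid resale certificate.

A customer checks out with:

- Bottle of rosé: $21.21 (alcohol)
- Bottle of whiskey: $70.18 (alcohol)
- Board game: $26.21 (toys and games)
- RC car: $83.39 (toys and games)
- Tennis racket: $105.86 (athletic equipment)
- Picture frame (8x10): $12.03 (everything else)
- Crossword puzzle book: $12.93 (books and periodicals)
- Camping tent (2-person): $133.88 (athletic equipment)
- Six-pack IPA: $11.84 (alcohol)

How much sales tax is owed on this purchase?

$31.18

Bottle of rosé $21.21: alcohol → 8.25% → $1.75
Bottle of whiskey $70.18: alcohol → 8.25% → $5.79
Board game $26.21: toys and games → 5.75% → $1.51
RC car $83.39: toys and games → 5.75% → $4.79
Tennis racket $105.86: athletic equipment → 6.5% → $6.88
Picture frame (8x10) $12.03: everything else → 6.5% → $0.78
Crossword puzzle book $12.93: books and periodicals, buyer-exempt → 0% → $0.00
Camping tent (2-person) $133.88: athletic equipment → 6.5% → $8.70
Six-pack IPA $11.84: alcohol → 8.25% → $0.98
Total tax = $1.75 + $5.79 + $1.51 + $4.79 + $6.88 + $0.78 + $8.70 + $0.98 = $31.18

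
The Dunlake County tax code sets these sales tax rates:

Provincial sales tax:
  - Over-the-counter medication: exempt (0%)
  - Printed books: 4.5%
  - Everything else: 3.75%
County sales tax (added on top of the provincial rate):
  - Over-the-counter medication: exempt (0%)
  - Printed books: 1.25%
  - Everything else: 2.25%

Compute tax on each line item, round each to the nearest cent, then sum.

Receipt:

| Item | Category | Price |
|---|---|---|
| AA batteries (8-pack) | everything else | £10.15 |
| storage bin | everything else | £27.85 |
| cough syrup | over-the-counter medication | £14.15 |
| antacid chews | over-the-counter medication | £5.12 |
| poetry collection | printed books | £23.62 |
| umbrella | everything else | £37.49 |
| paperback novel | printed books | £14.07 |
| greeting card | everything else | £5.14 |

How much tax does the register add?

£7.01

AA batteries (8-pack) £10.15: everything else → 3.75% + 2.25% county = 6% → £0.61
Storage bin £27.85: everything else → 3.75% + 2.25% county = 6% → £1.67
Cough syrup £14.15: over-the-counter medication → 0% + 0% county = 0% → £0.00
Antacid chews £5.12: over-the-counter medication → 0% + 0% county = 0% → £0.00
Poetry collection £23.62: printed books → 4.5% + 1.25% county = 5.75% → £1.36
Umbrella £37.49: everything else → 3.75% + 2.25% county = 6% → £2.25
Paperback novel £14.07: printed books → 4.5% + 1.25% county = 5.75% → £0.81
Greeting card £5.14: everything else → 3.75% + 2.25% county = 6% → £0.31
Total tax = £0.61 + £1.67 + £1.36 + £2.25 + £0.81 + £0.31 = £7.01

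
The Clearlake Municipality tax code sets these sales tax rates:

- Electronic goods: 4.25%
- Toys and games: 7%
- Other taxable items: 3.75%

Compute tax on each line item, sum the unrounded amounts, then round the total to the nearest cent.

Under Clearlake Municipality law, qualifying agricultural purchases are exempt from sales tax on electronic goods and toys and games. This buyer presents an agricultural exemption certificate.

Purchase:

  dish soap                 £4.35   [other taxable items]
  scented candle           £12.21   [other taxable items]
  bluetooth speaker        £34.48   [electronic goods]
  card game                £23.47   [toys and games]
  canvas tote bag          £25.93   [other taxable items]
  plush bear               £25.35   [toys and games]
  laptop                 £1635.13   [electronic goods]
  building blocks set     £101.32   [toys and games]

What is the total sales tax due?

£1.59

Dish soap £4.35: other taxable items → 3.75% → £0.163125
Scented candle £12.21: other taxable items → 3.75% → £0.457875
Bluetooth speaker £34.48: electronic goods, buyer-exempt → 0% → £0.00
Card game £23.47: toys and games, buyer-exempt → 0% → £0.00
Canvas tote bag £25.93: other taxable items → 3.75% → £0.972375
Plush bear £25.35: toys and games, buyer-exempt → 0% → £0.00
Laptop £1635.13: electronic goods, buyer-exempt → 0% → £0.00
Building blocks set £101.32: toys and games, buyer-exempt → 0% → £0.00
Unrounded tax sum = £1.593375 → £1.59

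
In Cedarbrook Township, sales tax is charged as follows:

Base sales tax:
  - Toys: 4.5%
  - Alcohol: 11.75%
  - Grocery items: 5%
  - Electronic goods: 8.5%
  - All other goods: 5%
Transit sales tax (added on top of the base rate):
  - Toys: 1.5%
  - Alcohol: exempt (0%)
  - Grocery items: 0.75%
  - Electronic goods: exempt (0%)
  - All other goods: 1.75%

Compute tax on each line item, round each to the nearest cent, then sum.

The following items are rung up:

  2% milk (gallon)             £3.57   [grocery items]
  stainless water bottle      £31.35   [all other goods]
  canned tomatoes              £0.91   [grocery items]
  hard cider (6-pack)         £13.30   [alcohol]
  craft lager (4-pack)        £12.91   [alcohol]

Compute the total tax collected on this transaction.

2% milk (gallon) £3.57: grocery items → 5% + 0.75% transit = 5.75% → £0.21
Stainless water bottle £31.35: all other goods → 5% + 1.75% transit = 6.75% → £2.12
Canned tomatoes £0.91: grocery items → 5% + 0.75% transit = 5.75% → £0.05
Hard cider (6-pack) £13.30: alcohol → 11.75% + 0% transit = 11.75% → £1.56
Craft lager (4-pack) £12.91: alcohol → 11.75% + 0% transit = 11.75% → £1.52
Total tax = £0.21 + £2.12 + £0.05 + £1.56 + £1.52 = £5.46

£5.46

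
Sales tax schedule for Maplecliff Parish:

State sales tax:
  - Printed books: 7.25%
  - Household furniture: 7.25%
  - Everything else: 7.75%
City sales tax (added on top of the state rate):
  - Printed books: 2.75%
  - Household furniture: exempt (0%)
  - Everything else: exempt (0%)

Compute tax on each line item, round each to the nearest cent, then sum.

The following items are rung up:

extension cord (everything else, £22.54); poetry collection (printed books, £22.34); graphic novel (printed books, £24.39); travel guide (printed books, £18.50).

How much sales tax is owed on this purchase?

Extension cord £22.54: everything else → 7.75% + 0% city = 7.75% → £1.75
Poetry collection £22.34: printed books → 7.25% + 2.75% city = 10% → £2.23
Graphic novel £24.39: printed books → 7.25% + 2.75% city = 10% → £2.44
Travel guide £18.50: printed books → 7.25% + 2.75% city = 10% → £1.85
Total tax = £1.75 + £2.23 + £2.44 + £1.85 = £8.27

£8.27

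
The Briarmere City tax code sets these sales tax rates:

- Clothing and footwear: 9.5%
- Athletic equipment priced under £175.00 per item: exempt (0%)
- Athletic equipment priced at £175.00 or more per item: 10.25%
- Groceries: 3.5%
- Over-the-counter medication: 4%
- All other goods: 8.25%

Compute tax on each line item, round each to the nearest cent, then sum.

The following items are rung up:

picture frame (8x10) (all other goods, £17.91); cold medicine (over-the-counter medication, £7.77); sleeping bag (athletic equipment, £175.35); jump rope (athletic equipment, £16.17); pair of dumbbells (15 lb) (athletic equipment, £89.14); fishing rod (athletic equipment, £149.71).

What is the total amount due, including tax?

£475.81

Picture frame (8x10) £17.91: all other goods → 8.25% → £1.48
Cold medicine £7.77: over-the-counter medication → 4% → £0.31
Sleeping bag £175.35: athletic equipment, £175.00 or more → 10.25% → £17.97
Jump rope £16.17: athletic equipment, under £175.00 → 0% → £0.00
Pair of dumbbells (15 lb) £89.14: athletic equipment, under £175.00 → 0% → £0.00
Fishing rod £149.71: athletic equipment, under £175.00 → 0% → £0.00
Subtotal = £456.05; tax = £19.76; total due = £475.81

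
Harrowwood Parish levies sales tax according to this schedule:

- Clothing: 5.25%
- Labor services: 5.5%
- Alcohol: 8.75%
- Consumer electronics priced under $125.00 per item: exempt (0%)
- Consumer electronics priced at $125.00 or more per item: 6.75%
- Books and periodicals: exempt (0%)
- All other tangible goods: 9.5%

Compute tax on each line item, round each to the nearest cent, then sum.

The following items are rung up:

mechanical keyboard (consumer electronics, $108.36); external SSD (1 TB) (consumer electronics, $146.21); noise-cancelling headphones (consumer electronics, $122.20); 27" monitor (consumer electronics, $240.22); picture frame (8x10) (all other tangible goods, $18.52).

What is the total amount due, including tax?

$663.35

Mechanical keyboard $108.36: consumer electronics, under $125.00 → 0% → $0.00
External SSD (1 TB) $146.21: consumer electronics, $125.00 or more → 6.75% → $9.87
Noise-cancelling headphones $122.20: consumer electronics, under $125.00 → 0% → $0.00
27" monitor $240.22: consumer electronics, $125.00 or more → 6.75% → $16.21
Picture frame (8x10) $18.52: all other tangible goods → 9.5% → $1.76
Subtotal = $635.51; tax = $27.84; total due = $663.35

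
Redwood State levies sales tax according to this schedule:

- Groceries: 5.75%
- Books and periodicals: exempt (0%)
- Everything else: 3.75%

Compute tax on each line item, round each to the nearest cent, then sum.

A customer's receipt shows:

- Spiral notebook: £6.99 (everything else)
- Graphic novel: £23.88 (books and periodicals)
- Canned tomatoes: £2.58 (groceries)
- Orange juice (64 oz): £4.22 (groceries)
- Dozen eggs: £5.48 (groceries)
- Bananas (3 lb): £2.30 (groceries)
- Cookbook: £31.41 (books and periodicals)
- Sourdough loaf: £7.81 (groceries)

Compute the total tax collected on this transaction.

£1.55

Spiral notebook £6.99: everything else → 3.75% → £0.26
Graphic novel £23.88: books and periodicals → 0% → £0.00
Canned tomatoes £2.58: groceries → 5.75% → £0.15
Orange juice (64 oz) £4.22: groceries → 5.75% → £0.24
Dozen eggs £5.48: groceries → 5.75% → £0.32
Bananas (3 lb) £2.30: groceries → 5.75% → £0.13
Cookbook £31.41: books and periodicals → 0% → £0.00
Sourdough loaf £7.81: groceries → 5.75% → £0.45
Total tax = £0.26 + £0.15 + £0.24 + £0.32 + £0.13 + £0.45 = £1.55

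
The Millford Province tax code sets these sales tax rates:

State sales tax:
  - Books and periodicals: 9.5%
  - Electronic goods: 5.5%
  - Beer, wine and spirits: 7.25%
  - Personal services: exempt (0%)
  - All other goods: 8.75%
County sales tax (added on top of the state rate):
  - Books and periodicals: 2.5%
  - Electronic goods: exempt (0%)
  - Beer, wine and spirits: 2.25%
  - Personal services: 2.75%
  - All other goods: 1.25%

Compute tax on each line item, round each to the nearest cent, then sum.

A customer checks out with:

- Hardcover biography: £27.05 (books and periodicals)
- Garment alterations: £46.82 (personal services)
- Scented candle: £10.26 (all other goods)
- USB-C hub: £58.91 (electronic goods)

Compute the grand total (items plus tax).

£151.85

Hardcover biography £27.05: books and periodicals → 9.5% + 2.5% county = 12% → £3.25
Garment alterations £46.82: personal services → 0% + 2.75% county = 2.75% → £1.29
Scented candle £10.26: all other goods → 8.75% + 1.25% county = 10% → £1.03
USB-C hub £58.91: electronic goods → 5.5% + 0% county = 5.5% → £3.24
Subtotal = £143.04; tax = £8.81; total due = £151.85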